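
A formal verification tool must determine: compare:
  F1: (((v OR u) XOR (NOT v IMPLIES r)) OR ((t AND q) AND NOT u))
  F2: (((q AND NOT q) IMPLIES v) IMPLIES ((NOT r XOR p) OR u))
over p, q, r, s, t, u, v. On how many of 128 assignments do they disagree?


F1 = (((v OR u) XOR (NOT v IMPLIES r)) OR ((t AND q) AND NOT u))
F2 = (((q AND NOT q) IMPLIES v) IMPLIES ((NOT r XOR p) OR u))
Evaluate both on each of 128 rows (bits = p,q,r,s,t,u,v):
  row 0 [0000000]: F1=0 F2=1 (differ) -> 1
  row 1 [0000001]: F1=0 F2=1 (differ) -> 1
  row 2 [0000010]: F1=1 F2=1 -> 0
  row 3 [0000011]: F1=0 F2=1 (differ) -> 1
  row 4 [0000100]: F1=0 F2=1 (differ) -> 1
  (every remaining row is evaluated the same way; all 128 results are listed next)
Full result column, 8 rows per line (p,q,r,s fixed per line; t,u,v runs 000..111 left to right):
  rows 0-7 [p,q,r,s=0000]: 11011101  (ones: 6)
  rows 8-15 [p,q,r,s=0001]: 11011101  (ones: 6)
  rows 16-23 [p,q,r,s=0010]: 10111011  (ones: 6)
  rows 24-31 [p,q,r,s=0011]: 10111011  (ones: 6)
  rows 32-39 [p,q,r,s=0100]: 11010001  (ones: 4)
  rows 40-47 [p,q,r,s=0101]: 11010001  (ones: 4)
  rows 48-55 [p,q,r,s=0110]: 10111111  (ones: 7)
  rows 56-63 [p,q,r,s=0111]: 10111111  (ones: 7)
  rows 64-71 [p,q,r,s=1000]: 00010001  (ones: 2)
  rows 72-79 [p,q,r,s=1001]: 00010001  (ones: 2)
  rows 80-87 [p,q,r,s=1010]: 01110111  (ones: 6)
  rows 88-95 [p,q,r,s=1011]: 01110111  (ones: 6)
  rows 96-103 [p,q,r,s=1100]: 00011101  (ones: 4)
  rows 104-111 [p,q,r,s=1101]: 00011101  (ones: 4)
  rows 112-119 [p,q,r,s=1110]: 01110011  (ones: 5)
  rows 120-127 [p,q,r,s=1111]: 01110011  (ones: 5)
Disagreements = 6+6+6+6+4+4+7+7+2+2+6+6+4+4+5+5 = 80

80


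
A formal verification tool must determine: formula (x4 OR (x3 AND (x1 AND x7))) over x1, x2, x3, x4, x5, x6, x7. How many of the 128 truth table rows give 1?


Formula: (x4 OR (x3 AND (x1 AND x7))) over 7 vars (128 rows)
Evaluate each row (x1, x2, x3, x4, x5, x6, x7 as bits, MSB first):
  row 0 [0000000]: (0 OR (0 AND (0 AND 0))) -> 0
  row 1 [0000001]: (0 OR (0 AND (0 AND 1))) -> 0
  row 2 [0000010]: (0 OR (0 AND (0 AND 0))) -> 0
  row 3 [0000011]: (0 OR (0 AND (0 AND 1))) -> 0
  row 4 [0000100]: (0 OR (0 AND (0 AND 0))) -> 0
  (every remaining row is evaluated the same way; all 128 results are listed next)
Full result column, 8 rows per line (x1,x2,x3,x4 fixed per line; x5,x6,x7 runs 000..111 left to right):
  rows 0-7 [x1,x2,x3,x4=0000]: 00000000  (ones: 0)
  rows 8-15 [x1,x2,x3,x4=0001]: 11111111  (ones: 8)
  rows 16-23 [x1,x2,x3,x4=0010]: 00000000  (ones: 0)
  rows 24-31 [x1,x2,x3,x4=0011]: 11111111  (ones: 8)
  rows 32-39 [x1,x2,x3,x4=0100]: 00000000  (ones: 0)
  rows 40-47 [x1,x2,x3,x4=0101]: 11111111  (ones: 8)
  rows 48-55 [x1,x2,x3,x4=0110]: 00000000  (ones: 0)
  rows 56-63 [x1,x2,x3,x4=0111]: 11111111  (ones: 8)
  rows 64-71 [x1,x2,x3,x4=1000]: 00000000  (ones: 0)
  rows 72-79 [x1,x2,x3,x4=1001]: 11111111  (ones: 8)
  rows 80-87 [x1,x2,x3,x4=1010]: 01010101  (ones: 4)
  rows 88-95 [x1,x2,x3,x4=1011]: 11111111  (ones: 8)
  rows 96-103 [x1,x2,x3,x4=1100]: 00000000  (ones: 0)
  rows 104-111 [x1,x2,x3,x4=1101]: 11111111  (ones: 8)
  rows 112-119 [x1,x2,x3,x4=1110]: 01010101  (ones: 4)
  rows 120-127 [x1,x2,x3,x4=1111]: 11111111  (ones: 8)
Count of 1-rows = 0+8+0+8+0+8+0+8+0+8+4+8+0+8+4+8 = 72

72


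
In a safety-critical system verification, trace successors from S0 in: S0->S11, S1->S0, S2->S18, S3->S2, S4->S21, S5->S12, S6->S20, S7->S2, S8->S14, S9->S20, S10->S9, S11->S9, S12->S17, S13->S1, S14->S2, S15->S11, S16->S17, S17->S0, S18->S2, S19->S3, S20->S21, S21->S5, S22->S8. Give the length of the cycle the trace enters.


Trace from S0 until a state repeats:
  S0 -> S11 -> S9 -> S20 -> S21 -> S5 -> S12 -> S17 -> S0
S0 first seen at step 0, revisited at step 8.
Cycle length = 8 - 0 = 8

8


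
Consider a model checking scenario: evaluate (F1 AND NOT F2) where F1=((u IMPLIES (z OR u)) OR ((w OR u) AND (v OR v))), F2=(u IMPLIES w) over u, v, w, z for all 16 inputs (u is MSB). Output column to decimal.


F1 = ((u IMPLIES (z OR u)) OR ((w OR u) AND (v OR v)))
F2 = (u IMPLIES w)
Counterexample to F1=>F2 is where F1=1 and F2=0.
Evaluate each row (bits = u,v,w,z, MSB first):
  row 0 [0000]: F1=1 F2=1 -> F1&~F2 -> 0
  row 1 [0001]: F1=1 F2=1 -> F1&~F2 -> 0
  row 2 [0010]: F1=1 F2=1 -> F1&~F2 -> 0
  row 3 [0011]: F1=1 F2=1 -> F1&~F2 -> 0
  row 4 [0100]: F1=1 F2=1 -> F1&~F2 -> 0
  row 5 [0101]: F1=1 F2=1 -> F1&~F2 -> 0
  row 6 [0110]: F1=1 F2=1 -> F1&~F2 -> 0
  row 7 [0111]: F1=1 F2=1 -> F1&~F2 -> 0
  row 8 [1000]: F1=1 F2=0 -> F1&~F2 -> 1
  row 9 [1001]: F1=1 F2=0 -> F1&~F2 -> 1
  row 10 [1010]: F1=1 F2=1 -> F1&~F2 -> 0
  row 11 [1011]: F1=1 F2=1 -> F1&~F2 -> 0
  row 12 [1100]: F1=1 F2=0 -> F1&~F2 -> 1
  row 13 [1101]: F1=1 F2=0 -> F1&~F2 -> 1
  row 14 [1110]: F1=1 F2=1 -> F1&~F2 -> 0
  row 15 [1111]: F1=1 F2=1 -> F1&~F2 -> 0
Full result column, 4 rows per line (u,v fixed per line; w,z runs 00..11 left to right):
  rows 0-3 [u,v=00]: 0000  = hex 0
  rows 4-7 [u,v=01]: 0000  = hex 0
  rows 8-11 [u,v=10]: 1100  = hex C
  rows 12-15 [u,v=11]: 1100  = hex C
Counterexample vector (row 0 .. row 15) = 0000000011001100
Output column grouped in 4s = 0000 0000 1100 1100 = 0x00CC
Convert to decimal digit by digit (value = value*16 + digit):
  0 -> 0
  0*16 + 0 = 0
  0*16 + 12 (C) = 12
  12*16 + 12 (C) = 204
Decimal = 204

204


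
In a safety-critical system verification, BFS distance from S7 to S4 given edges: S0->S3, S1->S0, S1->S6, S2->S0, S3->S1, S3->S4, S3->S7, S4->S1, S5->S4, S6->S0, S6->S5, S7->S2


BFS layer-by-layer from S7:
  dist 0: {S7}
  dist 1: {S2}
  dist 2: {S0}
  dist 3: {S3}
  dist 4: {S1, S4}
  -> S4 reached at distance 4
Shortest path length = 4

4


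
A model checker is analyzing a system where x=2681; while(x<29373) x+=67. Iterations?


Step 1: x goes from 2681 toward 29373 by 67; the body runs while x<29373, so iterations = ceil((bound-start)/step)
Step 2: Distance=26692
Step 3: ceil(26692/67)=399

399


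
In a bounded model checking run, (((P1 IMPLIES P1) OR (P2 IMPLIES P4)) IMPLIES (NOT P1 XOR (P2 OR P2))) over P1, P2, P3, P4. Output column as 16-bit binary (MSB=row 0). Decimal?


Formula: (((P1 IMPLIES P1) OR (P2 IMPLIES P4)) IMPLIES (NOT P1 XOR (P2 OR P2))) over P1, P2, P3, P4 (16 rows)
Evaluate each row (bits = P1,P2,P3,P4, MSB first):
  row 0 [0000]: (((0 IMPLIES 0) OR (0 IMPLIES 0)) IMPLIES (NOT 0 XOR (0 OR 0))) -> 1
  row 1 [0001]: (((0 IMPLIES 0) OR (0 IMPLIES 1)) IMPLIES (NOT 0 XOR (0 OR 0))) -> 1
  row 2 [0010]: (((0 IMPLIES 0) OR (0 IMPLIES 0)) IMPLIES (NOT 0 XOR (0 OR 0))) -> 1
  row 3 [0011]: (((0 IMPLIES 0) OR (0 IMPLIES 1)) IMPLIES (NOT 0 XOR (0 OR 0))) -> 1
  row 4 [0100]: (((0 IMPLIES 0) OR (1 IMPLIES 0)) IMPLIES (NOT 0 XOR (1 OR 1))) -> 0
  row 5 [0101]: (((0 IMPLIES 0) OR (1 IMPLIES 1)) IMPLIES (NOT 0 XOR (1 OR 1))) -> 0
  row 6 [0110]: (((0 IMPLIES 0) OR (1 IMPLIES 0)) IMPLIES (NOT 0 XOR (1 OR 1))) -> 0
  row 7 [0111]: (((0 IMPLIES 0) OR (1 IMPLIES 1)) IMPLIES (NOT 0 XOR (1 OR 1))) -> 0
  row 8 [1000]: (((1 IMPLIES 1) OR (0 IMPLIES 0)) IMPLIES (NOT 1 XOR (0 OR 0))) -> 0
  row 9 [1001]: (((1 IMPLIES 1) OR (0 IMPLIES 1)) IMPLIES (NOT 1 XOR (0 OR 0))) -> 0
  row 10 [1010]: (((1 IMPLIES 1) OR (0 IMPLIES 0)) IMPLIES (NOT 1 XOR (0 OR 0))) -> 0
  row 11 [1011]: (((1 IMPLIES 1) OR (0 IMPLIES 1)) IMPLIES (NOT 1 XOR (0 OR 0))) -> 0
  row 12 [1100]: (((1 IMPLIES 1) OR (1 IMPLIES 0)) IMPLIES (NOT 1 XOR (1 OR 1))) -> 1
  row 13 [1101]: (((1 IMPLIES 1) OR (1 IMPLIES 1)) IMPLIES (NOT 1 XOR (1 OR 1))) -> 1
  row 14 [1110]: (((1 IMPLIES 1) OR (1 IMPLIES 0)) IMPLIES (NOT 1 XOR (1 OR 1))) -> 1
  row 15 [1111]: (((1 IMPLIES 1) OR (1 IMPLIES 1)) IMPLIES (NOT 1 XOR (1 OR 1))) -> 1
Full result column, 4 rows per line (P1,P2 fixed per line; P3,P4 runs 00..11 left to right):
  rows 0-3 [P1,P2=00]: 1111  = hex F
  rows 4-7 [P1,P2=01]: 0000  = hex 0
  rows 8-11 [P1,P2=10]: 0000  = hex 0
  rows 12-15 [P1,P2=11]: 1111  = hex F
Output column (row 0 .. row 15) = 1111000000001111
Output column grouped in 4s = 1111 0000 0000 1111 = 0xF00F
Convert to decimal digit by digit (value = value*16 + digit):
  F -> 15
  15*16 + 0 = 240
  240*16 + 0 = 3840
  3840*16 + 15 (F) = 61455
Decimal = 61455

61455


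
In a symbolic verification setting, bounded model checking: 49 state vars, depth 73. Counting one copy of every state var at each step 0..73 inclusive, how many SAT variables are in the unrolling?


BMC unrolls to depth k, creating one copy of each state var for steps 0..k.
Step count = 73 + 1 = 74 (steps 0 through 73)
Vars per step = 49
Total = 49 * 74 = 3626

3626


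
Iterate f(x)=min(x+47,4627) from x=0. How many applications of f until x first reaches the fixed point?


Step 1: x=0, cap=4627, increment=47
Step 2: x grows by 47 each step until capped at 4627; fixed point is x=4627
Step 3: iterations = ceil(4627/47) = 99

99


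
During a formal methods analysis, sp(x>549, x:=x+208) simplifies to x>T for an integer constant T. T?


Formula: sp(P, x:=E) = exists old_x. (x = E[old_x/x]) AND P[old_x/x] (old_x is the value of x before the assignment; eliminate old_x by solving x = E[old_x/x] for old_x)
Step 1: Precondition P: x>549, i.e. old_x > 549
Step 2: Assignment gives x = old_x + 208, so old_x = x - 208
Step 3: Substitute into P: x - 208 > 549
Step 4: Simplify: x > 549+208 = 757

757


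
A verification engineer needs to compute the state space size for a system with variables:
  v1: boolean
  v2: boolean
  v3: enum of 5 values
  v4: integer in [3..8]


State space = product of domain sizes of all variables.
Domain sizes:
  v1 (boolean): 2
  v2 (boolean): 2
  v3 (enum of 5 values): 5
  v4 (integer in [3..8]): 6
Product = 2 * 2 * 5 * 6 = 120

120


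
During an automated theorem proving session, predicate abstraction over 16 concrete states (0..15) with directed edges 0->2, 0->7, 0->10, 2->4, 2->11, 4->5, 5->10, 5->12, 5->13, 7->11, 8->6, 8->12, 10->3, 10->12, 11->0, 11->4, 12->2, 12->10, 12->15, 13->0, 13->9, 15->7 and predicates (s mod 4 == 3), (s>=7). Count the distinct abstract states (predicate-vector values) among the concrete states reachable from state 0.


BFS from 0:
Concrete reachable: {0, 2, 3, 4, 5, 7, 9, 10, 11, 12, 13, 15}
Abstract via predicates (s mod 4 == 3), (s>=7):
  (0,0) <- {0, 2, 4, 5}
  (0,1) <- {9, 10, 12, 13}
  (1,0) <- {3}
  (1,1) <- {7, 11, 15}
Distinct abstract states = 4

4


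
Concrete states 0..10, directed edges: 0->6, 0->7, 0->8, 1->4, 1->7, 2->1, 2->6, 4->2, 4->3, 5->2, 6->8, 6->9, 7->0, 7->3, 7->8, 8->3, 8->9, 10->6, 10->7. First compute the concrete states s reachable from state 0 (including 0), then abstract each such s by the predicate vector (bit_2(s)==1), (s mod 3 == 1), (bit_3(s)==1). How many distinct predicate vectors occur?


BFS from 0:
Concrete reachable: {0, 3, 6, 7, 8, 9}
Abstract via predicates (bit_2(s)==1), (s mod 3 == 1), (bit_3(s)==1):
  (0,0,0) <- {0, 3}
  (0,0,1) <- {8, 9}
  (1,0,0) <- {6}
  (1,1,0) <- {7}
Distinct abstract states = 4

4


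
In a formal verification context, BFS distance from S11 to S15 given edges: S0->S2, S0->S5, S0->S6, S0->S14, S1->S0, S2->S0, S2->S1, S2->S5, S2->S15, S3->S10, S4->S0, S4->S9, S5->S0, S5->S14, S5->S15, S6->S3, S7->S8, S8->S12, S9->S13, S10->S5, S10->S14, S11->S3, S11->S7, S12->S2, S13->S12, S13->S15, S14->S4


BFS layer-by-layer from S11:
  dist 0: {S11}
  dist 1: {S3, S7}
  dist 2: {S8, S10}
  dist 3: {S5, S12, S14}
  dist 4: {S0, S2, S4, S15}
  -> S15 reached at distance 4
Shortest path length = 4

4


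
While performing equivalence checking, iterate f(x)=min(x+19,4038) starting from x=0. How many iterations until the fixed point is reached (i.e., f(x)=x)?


Step 1: x=0, cap=4038, increment=19
Step 2: x grows by 19 each step until capped at 4038; fixed point is x=4038
Step 3: iterations = ceil(4038/19) = 213

213


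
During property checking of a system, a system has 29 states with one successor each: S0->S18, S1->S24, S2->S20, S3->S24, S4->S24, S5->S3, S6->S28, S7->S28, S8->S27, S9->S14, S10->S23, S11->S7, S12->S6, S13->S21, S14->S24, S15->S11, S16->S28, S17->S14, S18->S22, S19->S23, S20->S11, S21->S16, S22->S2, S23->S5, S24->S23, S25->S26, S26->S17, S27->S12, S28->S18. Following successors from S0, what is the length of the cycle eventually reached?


Trace from S0 until a state repeats:
  S0 -> S18 -> S22 -> S2 -> S20 -> S11 -> S7 -> S28 -> S18
S18 first seen at step 1, revisited at step 8.
Cycle length = 8 - 1 = 7

7


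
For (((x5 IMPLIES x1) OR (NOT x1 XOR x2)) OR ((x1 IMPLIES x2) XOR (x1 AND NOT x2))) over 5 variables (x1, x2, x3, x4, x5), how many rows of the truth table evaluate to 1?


Formula: (((x5 IMPLIES x1) OR (NOT x1 XOR x2)) OR ((x1 IMPLIES x2) XOR (x1 AND NOT x2))) over 5 vars (32 rows)
Evaluate each row (x1, x2, x3, x4, x5 as bits, MSB first):
  row 0 [00000]: (((0 IMPLIES 0) OR (NOT 0 XOR 0)) OR ((0 IMPLIES 0) XOR (0 AND NOT 0))) -> 1
  row 1 [00001]: (((1 IMPLIES 0) OR (NOT 0 XOR 0)) OR ((0 IMPLIES 0) XOR (0 AND NOT 0))) -> 1
  row 2 [00010]: (((0 IMPLIES 0) OR (NOT 0 XOR 0)) OR ((0 IMPLIES 0) XOR (0 AND NOT 0))) -> 1
  row 3 [00011]: (((1 IMPLIES 0) OR (NOT 0 XOR 0)) OR ((0 IMPLIES 0) XOR (0 AND NOT 0))) -> 1
  row 4 [00100]: (((0 IMPLIES 0) OR (NOT 0 XOR 0)) OR ((0 IMPLIES 0) XOR (0 AND NOT 0))) -> 1
  row 5 [00101]: (((1 IMPLIES 0) OR (NOT 0 XOR 0)) OR ((0 IMPLIES 0) XOR (0 AND NOT 0))) -> 1
  row 6 [00110]: (((0 IMPLIES 0) OR (NOT 0 XOR 0)) OR ((0 IMPLIES 0) XOR (0 AND NOT 0))) -> 1
  row 7 [00111]: (((1 IMPLIES 0) OR (NOT 0 XOR 0)) OR ((0 IMPLIES 0) XOR (0 AND NOT 0))) -> 1
  row 8 [01000]: (((0 IMPLIES 0) OR (NOT 0 XOR 1)) OR ((0 IMPLIES 1) XOR (0 AND NOT 1))) -> 1
  row 9 [01001]: (((1 IMPLIES 0) OR (NOT 0 XOR 1)) OR ((0 IMPLIES 1) XOR (0 AND NOT 1))) -> 1
  row 10 [01010]: (((0 IMPLIES 0) OR (NOT 0 XOR 1)) OR ((0 IMPLIES 1) XOR (0 AND NOT 1))) -> 1
  row 11 [01011]: (((1 IMPLIES 0) OR (NOT 0 XOR 1)) OR ((0 IMPLIES 1) XOR (0 AND NOT 1))) -> 1
  row 12 [01100]: (((0 IMPLIES 0) OR (NOT 0 XOR 1)) OR ((0 IMPLIES 1) XOR (0 AND NOT 1))) -> 1
  row 13 [01101]: (((1 IMPLIES 0) OR (NOT 0 XOR 1)) OR ((0 IMPLIES 1) XOR (0 AND NOT 1))) -> 1
  row 14 [01110]: (((0 IMPLIES 0) OR (NOT 0 XOR 1)) OR ((0 IMPLIES 1) XOR (0 AND NOT 1))) -> 1
  row 15 [01111]: (((1 IMPLIES 0) OR (NOT 0 XOR 1)) OR ((0 IMPLIES 1) XOR (0 AND NOT 1))) -> 1
  row 16 [10000]: (((0 IMPLIES 1) OR (NOT 1 XOR 0)) OR ((1 IMPLIES 0) XOR (1 AND NOT 0))) -> 1
  row 17 [10001]: (((1 IMPLIES 1) OR (NOT 1 XOR 0)) OR ((1 IMPLIES 0) XOR (1 AND NOT 0))) -> 1
  row 18 [10010]: (((0 IMPLIES 1) OR (NOT 1 XOR 0)) OR ((1 IMPLIES 0) XOR (1 AND NOT 0))) -> 1
  row 19 [10011]: (((1 IMPLIES 1) OR (NOT 1 XOR 0)) OR ((1 IMPLIES 0) XOR (1 AND NOT 0))) -> 1
  row 20 [10100]: (((0 IMPLIES 1) OR (NOT 1 XOR 0)) OR ((1 IMPLIES 0) XOR (1 AND NOT 0))) -> 1
  row 21 [10101]: (((1 IMPLIES 1) OR (NOT 1 XOR 0)) OR ((1 IMPLIES 0) XOR (1 AND NOT 0))) -> 1
  row 22 [10110]: (((0 IMPLIES 1) OR (NOT 1 XOR 0)) OR ((1 IMPLIES 0) XOR (1 AND NOT 0))) -> 1
  row 23 [10111]: (((1 IMPLIES 1) OR (NOT 1 XOR 0)) OR ((1 IMPLIES 0) XOR (1 AND NOT 0))) -> 1
  row 24 [11000]: (((0 IMPLIES 1) OR (NOT 1 XOR 1)) OR ((1 IMPLIES 1) XOR (1 AND NOT 1))) -> 1
  row 25 [11001]: (((1 IMPLIES 1) OR (NOT 1 XOR 1)) OR ((1 IMPLIES 1) XOR (1 AND NOT 1))) -> 1
  row 26 [11010]: (((0 IMPLIES 1) OR (NOT 1 XOR 1)) OR ((1 IMPLIES 1) XOR (1 AND NOT 1))) -> 1
  row 27 [11011]: (((1 IMPLIES 1) OR (NOT 1 XOR 1)) OR ((1 IMPLIES 1) XOR (1 AND NOT 1))) -> 1
  row 28 [11100]: (((0 IMPLIES 1) OR (NOT 1 XOR 1)) OR ((1 IMPLIES 1) XOR (1 AND NOT 1))) -> 1
  row 29 [11101]: (((1 IMPLIES 1) OR (NOT 1 XOR 1)) OR ((1 IMPLIES 1) XOR (1 AND NOT 1))) -> 1
  row 30 [11110]: (((0 IMPLIES 1) OR (NOT 1 XOR 1)) OR ((1 IMPLIES 1) XOR (1 AND NOT 1))) -> 1
  row 31 [11111]: (((1 IMPLIES 1) OR (NOT 1 XOR 1)) OR ((1 IMPLIES 1) XOR (1 AND NOT 1))) -> 1
Full result column, 8 rows per line (x1,x2 fixed per line; x3,x4,x5 runs 000..111 left to right):
  rows 0-7 [x1,x2=00]: 11111111  (ones: 8)
  rows 8-15 [x1,x2=01]: 11111111  (ones: 8)
  rows 16-23 [x1,x2=10]: 11111111  (ones: 8)
  rows 24-31 [x1,x2=11]: 11111111  (ones: 8)
Count of 1-rows = 8+8+8+8 = 32

32


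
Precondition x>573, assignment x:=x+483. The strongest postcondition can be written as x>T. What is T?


Formula: sp(P, x:=E) = exists old_x. (x = E[old_x/x]) AND P[old_x/x] (old_x is the value of x before the assignment; eliminate old_x by solving x = E[old_x/x] for old_x)
Step 1: Precondition P: x>573, i.e. old_x > 573
Step 2: Assignment gives x = old_x + 483, so old_x = x - 483
Step 3: Substitute into P: x - 483 > 573
Step 4: Simplify: x > 573+483 = 1056

1056


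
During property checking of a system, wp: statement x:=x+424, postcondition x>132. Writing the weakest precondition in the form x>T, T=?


Formula: wp(x:=E, P) = P[E/x] (substitute E for x in postcondition)
Step 1: Postcondition: x>132
Step 2: Substitute x+424 for x: x+424>132
Step 3: Solve for x: x > 132-424 = -292

-292


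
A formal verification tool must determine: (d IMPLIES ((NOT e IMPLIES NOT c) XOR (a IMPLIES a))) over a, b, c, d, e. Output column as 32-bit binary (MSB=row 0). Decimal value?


Formula: (d IMPLIES ((NOT e IMPLIES NOT c) XOR (a IMPLIES a))) over a, b, c, d, e (32 rows)
Evaluate each row (bits = a,b,c,d,e, MSB first):
  row 0 [00000]: (0 IMPLIES ((NOT 0 IMPLIES NOT 0) XOR (0 IMPLIES 0))) -> 1
  row 1 [00001]: (0 IMPLIES ((NOT 1 IMPLIES NOT 0) XOR (0 IMPLIES 0))) -> 1
  row 2 [00010]: (1 IMPLIES ((NOT 0 IMPLIES NOT 0) XOR (0 IMPLIES 0))) -> 0
  row 3 [00011]: (1 IMPLIES ((NOT 1 IMPLIES NOT 0) XOR (0 IMPLIES 0))) -> 0
  row 4 [00100]: (0 IMPLIES ((NOT 0 IMPLIES NOT 1) XOR (0 IMPLIES 0))) -> 1
  row 5 [00101]: (0 IMPLIES ((NOT 1 IMPLIES NOT 1) XOR (0 IMPLIES 0))) -> 1
  row 6 [00110]: (1 IMPLIES ((NOT 0 IMPLIES NOT 1) XOR (0 IMPLIES 0))) -> 1
  row 7 [00111]: (1 IMPLIES ((NOT 1 IMPLIES NOT 1) XOR (0 IMPLIES 0))) -> 0
  row 8 [01000]: (0 IMPLIES ((NOT 0 IMPLIES NOT 0) XOR (0 IMPLIES 0))) -> 1
  row 9 [01001]: (0 IMPLIES ((NOT 1 IMPLIES NOT 0) XOR (0 IMPLIES 0))) -> 1
  row 10 [01010]: (1 IMPLIES ((NOT 0 IMPLIES NOT 0) XOR (0 IMPLIES 0))) -> 0
  row 11 [01011]: (1 IMPLIES ((NOT 1 IMPLIES NOT 0) XOR (0 IMPLIES 0))) -> 0
  row 12 [01100]: (0 IMPLIES ((NOT 0 IMPLIES NOT 1) XOR (0 IMPLIES 0))) -> 1
  row 13 [01101]: (0 IMPLIES ((NOT 1 IMPLIES NOT 1) XOR (0 IMPLIES 0))) -> 1
  row 14 [01110]: (1 IMPLIES ((NOT 0 IMPLIES NOT 1) XOR (0 IMPLIES 0))) -> 1
  row 15 [01111]: (1 IMPLIES ((NOT 1 IMPLIES NOT 1) XOR (0 IMPLIES 0))) -> 0
  row 16 [10000]: (0 IMPLIES ((NOT 0 IMPLIES NOT 0) XOR (1 IMPLIES 1))) -> 1
  row 17 [10001]: (0 IMPLIES ((NOT 1 IMPLIES NOT 0) XOR (1 IMPLIES 1))) -> 1
  row 18 [10010]: (1 IMPLIES ((NOT 0 IMPLIES NOT 0) XOR (1 IMPLIES 1))) -> 0
  row 19 [10011]: (1 IMPLIES ((NOT 1 IMPLIES NOT 0) XOR (1 IMPLIES 1))) -> 0
  row 20 [10100]: (0 IMPLIES ((NOT 0 IMPLIES NOT 1) XOR (1 IMPLIES 1))) -> 1
  row 21 [10101]: (0 IMPLIES ((NOT 1 IMPLIES NOT 1) XOR (1 IMPLIES 1))) -> 1
  row 22 [10110]: (1 IMPLIES ((NOT 0 IMPLIES NOT 1) XOR (1 IMPLIES 1))) -> 1
  row 23 [10111]: (1 IMPLIES ((NOT 1 IMPLIES NOT 1) XOR (1 IMPLIES 1))) -> 0
  row 24 [11000]: (0 IMPLIES ((NOT 0 IMPLIES NOT 0) XOR (1 IMPLIES 1))) -> 1
  row 25 [11001]: (0 IMPLIES ((NOT 1 IMPLIES NOT 0) XOR (1 IMPLIES 1))) -> 1
  row 26 [11010]: (1 IMPLIES ((NOT 0 IMPLIES NOT 0) XOR (1 IMPLIES 1))) -> 0
  row 27 [11011]: (1 IMPLIES ((NOT 1 IMPLIES NOT 0) XOR (1 IMPLIES 1))) -> 0
  row 28 [11100]: (0 IMPLIES ((NOT 0 IMPLIES NOT 1) XOR (1 IMPLIES 1))) -> 1
  row 29 [11101]: (0 IMPLIES ((NOT 1 IMPLIES NOT 1) XOR (1 IMPLIES 1))) -> 1
  row 30 [11110]: (1 IMPLIES ((NOT 0 IMPLIES NOT 1) XOR (1 IMPLIES 1))) -> 1
  row 31 [11111]: (1 IMPLIES ((NOT 1 IMPLIES NOT 1) XOR (1 IMPLIES 1))) -> 0
Full result column, 4 rows per line (a,b,c fixed per line; d,e runs 00..11 left to right):
  rows 0-3 [a,b,c=000]: 1100  = hex C
  rows 4-7 [a,b,c=001]: 1110  = hex E
  rows 8-11 [a,b,c=010]: 1100  = hex C
  rows 12-15 [a,b,c=011]: 1110  = hex E
  rows 16-19 [a,b,c=100]: 1100  = hex C
  rows 20-23 [a,b,c=101]: 1110  = hex E
  rows 24-27 [a,b,c=110]: 1100  = hex C
  rows 28-31 [a,b,c=111]: 1110  = hex E
Output column (row 0 .. row 31) = 11001110110011101100111011001110
Output column grouped in 4s = 1100 1110 1100 1110 1100 1110 1100 1110 = 0xCECECECE
Convert to decimal digit by digit (value = value*16 + digit):
  C -> 12
  12*16 + 14 (E) = 206
  206*16 + 12 (C) = 3308
  3308*16 + 14 (E) = 52942
  52942*16 + 12 (C) = 847084
  847084*16 + 14 (E) = 13553358
  13553358*16 + 12 (C) = 216853740
  216853740*16 + 14 (E) = 3469659854
Decimal = 3469659854

3469659854


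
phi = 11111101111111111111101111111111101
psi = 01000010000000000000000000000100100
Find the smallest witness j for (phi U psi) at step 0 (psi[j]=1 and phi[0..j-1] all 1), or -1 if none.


(phi U psi) at 0: need smallest j with psi[j]=1 and phi[i]=1 for all i in [0,j).
Scan from step 0:
  step 0: phi=1, psi=0 -> continue
  step 1: psi=1 and phi held for [0,1) -> witness found
Witness step = 1

1


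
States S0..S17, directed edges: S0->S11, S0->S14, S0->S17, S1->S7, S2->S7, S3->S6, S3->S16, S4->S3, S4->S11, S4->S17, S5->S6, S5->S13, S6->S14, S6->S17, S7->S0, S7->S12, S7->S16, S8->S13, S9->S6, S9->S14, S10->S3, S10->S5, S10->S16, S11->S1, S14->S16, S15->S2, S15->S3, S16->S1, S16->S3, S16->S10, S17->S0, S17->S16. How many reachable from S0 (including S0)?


BFS from S0:
  layer 0: {S0}
  layer 1: {S11, S14, S17}
  layer 2: {S1, S16}
  layer 3: {S3, S7, S10}
  layer 4: {S5, S6, S12}
  layer 5: {S13}
Reachable set: {S0, S1, S3, S5, S6, S7, S10, S11, S12, S13, S14, S16, S17}
Count = 13

13


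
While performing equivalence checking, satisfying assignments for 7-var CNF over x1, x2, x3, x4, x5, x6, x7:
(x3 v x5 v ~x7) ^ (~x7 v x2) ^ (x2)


CNF with 3 clauses over 7 vars (128 assignments).
An assignment satisfies CNF iff every clause has >=1 true literal.
Check each row (bits = x1,x2,x3,x4,x5,x6,x7; clause T/F shown):
  row 0 [0000000]: clauses=TTF -> 0
  row 1 [0000001]: clauses=FFF -> 0
  row 2 [0000010]: clauses=TTF -> 0
  row 3 [0000011]: clauses=FFF -> 0
  row 4 [0000100]: clauses=TTF -> 0
  (every remaining row is evaluated the same way; all 128 results are listed next)
Full result column, 8 rows per line (x1,x2,x3,x4 fixed per line; x5,x6,x7 runs 000..111 left to right):
  rows 0-7 [x1,x2,x3,x4=0000]: 00000000  (ones: 0)
  rows 8-15 [x1,x2,x3,x4=0001]: 00000000  (ones: 0)
  rows 16-23 [x1,x2,x3,x4=0010]: 00000000  (ones: 0)
  rows 24-31 [x1,x2,x3,x4=0011]: 00000000  (ones: 0)
  rows 32-39 [x1,x2,x3,x4=0100]: 10101111  (ones: 6)
  rows 40-47 [x1,x2,x3,x4=0101]: 10101111  (ones: 6)
  rows 48-55 [x1,x2,x3,x4=0110]: 11111111  (ones: 8)
  rows 56-63 [x1,x2,x3,x4=0111]: 11111111  (ones: 8)
  rows 64-71 [x1,x2,x3,x4=1000]: 00000000  (ones: 0)
  rows 72-79 [x1,x2,x3,x4=1001]: 00000000  (ones: 0)
  rows 80-87 [x1,x2,x3,x4=1010]: 00000000  (ones: 0)
  rows 88-95 [x1,x2,x3,x4=1011]: 00000000  (ones: 0)
  rows 96-103 [x1,x2,x3,x4=1100]: 10101111  (ones: 6)
  rows 104-111 [x1,x2,x3,x4=1101]: 10101111  (ones: 6)
  rows 112-119 [x1,x2,x3,x4=1110]: 11111111  (ones: 8)
  rows 120-127 [x1,x2,x3,x4=1111]: 11111111  (ones: 8)
Satisfying assignments = 0+0+0+0+6+6+8+8+0+0+0+0+6+6+8+8 = 56

56


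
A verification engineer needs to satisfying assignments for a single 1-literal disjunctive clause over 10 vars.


Step 1: Total=2^10=1024
Step 2: Unsat when all 1 false: 2^9=512
Step 3: Sat=1024-512=512

512


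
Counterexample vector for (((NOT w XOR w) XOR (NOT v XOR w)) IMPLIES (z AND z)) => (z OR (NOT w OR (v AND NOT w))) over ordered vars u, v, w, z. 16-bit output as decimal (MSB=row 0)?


F1 = (((NOT w XOR w) XOR (NOT v XOR w)) IMPLIES (z AND z))
F2 = (z OR (NOT w OR (v AND NOT w)))
Counterexample to F1=>F2 is where F1=1 and F2=0.
Evaluate each row (bits = u,v,w,z, MSB first):
  row 0 [0000]: F1=1 F2=1 -> F1&~F2 -> 0
  row 1 [0001]: F1=1 F2=1 -> F1&~F2 -> 0
  row 2 [0010]: F1=0 F2=0 -> F1&~F2 -> 0
  row 3 [0011]: F1=1 F2=1 -> F1&~F2 -> 0
  row 4 [0100]: F1=0 F2=1 -> F1&~F2 -> 0
  row 5 [0101]: F1=1 F2=1 -> F1&~F2 -> 0
  row 6 [0110]: F1=1 F2=0 -> F1&~F2 -> 1
  row 7 [0111]: F1=1 F2=1 -> F1&~F2 -> 0
  row 8 [1000]: F1=1 F2=1 -> F1&~F2 -> 0
  row 9 [1001]: F1=1 F2=1 -> F1&~F2 -> 0
  row 10 [1010]: F1=0 F2=0 -> F1&~F2 -> 0
  row 11 [1011]: F1=1 F2=1 -> F1&~F2 -> 0
  row 12 [1100]: F1=0 F2=1 -> F1&~F2 -> 0
  row 13 [1101]: F1=1 F2=1 -> F1&~F2 -> 0
  row 14 [1110]: F1=1 F2=0 -> F1&~F2 -> 1
  row 15 [1111]: F1=1 F2=1 -> F1&~F2 -> 0
Full result column, 4 rows per line (u,v fixed per line; w,z runs 00..11 left to right):
  rows 0-3 [u,v=00]: 0000  = hex 0
  rows 4-7 [u,v=01]: 0010  = hex 2
  rows 8-11 [u,v=10]: 0000  = hex 0
  rows 12-15 [u,v=11]: 0010  = hex 2
Counterexample vector (row 0 .. row 15) = 0000001000000010
Output column grouped in 4s = 0000 0010 0000 0010 = 0x0202
Convert to decimal digit by digit (value = value*16 + digit):
  0 -> 0
  0*16 + 2 = 2
  2*16 + 0 = 32
  32*16 + 2 = 514
Decimal = 514

514


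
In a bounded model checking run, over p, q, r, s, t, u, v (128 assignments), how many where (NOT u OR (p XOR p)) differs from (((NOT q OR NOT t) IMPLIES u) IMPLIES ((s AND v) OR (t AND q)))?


F1 = (NOT u OR (p XOR p))
F2 = (((NOT q OR NOT t) IMPLIES u) IMPLIES ((s AND v) OR (t AND q)))
Evaluate both on each of 128 rows (bits = p,q,r,s,t,u,v):
  row 0 [0000000]: F1=1 F2=1 -> 0
  row 1 [0000001]: F1=1 F2=1 -> 0
  row 2 [0000010]: F1=0 F2=0 -> 0
  row 3 [0000011]: F1=0 F2=0 -> 0
  row 4 [0000100]: F1=1 F2=1 -> 0
  (every remaining row is evaluated the same way; all 128 results are listed next)
Full result column, 8 rows per line (p,q,r,s fixed per line; t,u,v runs 000..111 left to right):
  rows 0-7 [p,q,r,s=0000]: 00000000  (ones: 0)
  rows 8-15 [p,q,r,s=0001]: 00010001  (ones: 2)
  rows 16-23 [p,q,r,s=0010]: 00000000  (ones: 0)
  rows 24-31 [p,q,r,s=0011]: 00010001  (ones: 2)
  rows 32-39 [p,q,r,s=0100]: 00000011  (ones: 2)
  rows 40-47 [p,q,r,s=0101]: 00010011  (ones: 3)
  rows 48-55 [p,q,r,s=0110]: 00000011  (ones: 2)
  rows 56-63 [p,q,r,s=0111]: 00010011  (ones: 3)
  rows 64-71 [p,q,r,s=1000]: 00000000  (ones: 0)
  rows 72-79 [p,q,r,s=1001]: 00010001  (ones: 2)
  rows 80-87 [p,q,r,s=1010]: 00000000  (ones: 0)
  rows 88-95 [p,q,r,s=1011]: 00010001  (ones: 2)
  rows 96-103 [p,q,r,s=1100]: 00000011  (ones: 2)
  rows 104-111 [p,q,r,s=1101]: 00010011  (ones: 3)
  rows 112-119 [p,q,r,s=1110]: 00000011  (ones: 2)
  rows 120-127 [p,q,r,s=1111]: 00010011  (ones: 3)
Disagreements = 0+2+0+2+2+3+2+3+0+2+0+2+2+3+2+3 = 28

28


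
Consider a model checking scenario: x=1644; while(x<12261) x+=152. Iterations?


Step 1: x goes from 1644 toward 12261 by 152; the body runs while x<12261, so iterations = ceil((bound-start)/step)
Step 2: Distance=10617
Step 3: ceil(10617/152)=70

70


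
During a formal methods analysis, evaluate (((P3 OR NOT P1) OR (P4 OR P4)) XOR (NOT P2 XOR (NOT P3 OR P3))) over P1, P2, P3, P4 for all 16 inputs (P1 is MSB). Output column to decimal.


Formula: (((P3 OR NOT P1) OR (P4 OR P4)) XOR (NOT P2 XOR (NOT P3 OR P3))) over P1, P2, P3, P4 (16 rows)
Evaluate each row (bits = P1,P2,P3,P4, MSB first):
  row 0 [0000]: (((0 OR NOT 0) OR (0 OR 0)) XOR (NOT 0 XOR (NOT 0 OR 0))) -> 1
  row 1 [0001]: (((0 OR NOT 0) OR (1 OR 1)) XOR (NOT 0 XOR (NOT 0 OR 0))) -> 1
  row 2 [0010]: (((1 OR NOT 0) OR (0 OR 0)) XOR (NOT 0 XOR (NOT 1 OR 1))) -> 1
  row 3 [0011]: (((1 OR NOT 0) OR (1 OR 1)) XOR (NOT 0 XOR (NOT 1 OR 1))) -> 1
  row 4 [0100]: (((0 OR NOT 0) OR (0 OR 0)) XOR (NOT 1 XOR (NOT 0 OR 0))) -> 0
  row 5 [0101]: (((0 OR NOT 0) OR (1 OR 1)) XOR (NOT 1 XOR (NOT 0 OR 0))) -> 0
  row 6 [0110]: (((1 OR NOT 0) OR (0 OR 0)) XOR (NOT 1 XOR (NOT 1 OR 1))) -> 0
  row 7 [0111]: (((1 OR NOT 0) OR (1 OR 1)) XOR (NOT 1 XOR (NOT 1 OR 1))) -> 0
  row 8 [1000]: (((0 OR NOT 1) OR (0 OR 0)) XOR (NOT 0 XOR (NOT 0 OR 0))) -> 0
  row 9 [1001]: (((0 OR NOT 1) OR (1 OR 1)) XOR (NOT 0 XOR (NOT 0 OR 0))) -> 1
  row 10 [1010]: (((1 OR NOT 1) OR (0 OR 0)) XOR (NOT 0 XOR (NOT 1 OR 1))) -> 1
  row 11 [1011]: (((1 OR NOT 1) OR (1 OR 1)) XOR (NOT 0 XOR (NOT 1 OR 1))) -> 1
  row 12 [1100]: (((0 OR NOT 1) OR (0 OR 0)) XOR (NOT 1 XOR (NOT 0 OR 0))) -> 1
  row 13 [1101]: (((0 OR NOT 1) OR (1 OR 1)) XOR (NOT 1 XOR (NOT 0 OR 0))) -> 0
  row 14 [1110]: (((1 OR NOT 1) OR (0 OR 0)) XOR (NOT 1 XOR (NOT 1 OR 1))) -> 0
  row 15 [1111]: (((1 OR NOT 1) OR (1 OR 1)) XOR (NOT 1 XOR (NOT 1 OR 1))) -> 0
Full result column, 4 rows per line (P1,P2 fixed per line; P3,P4 runs 00..11 left to right):
  rows 0-3 [P1,P2=00]: 1111  = hex F
  rows 4-7 [P1,P2=01]: 0000  = hex 0
  rows 8-11 [P1,P2=10]: 0111  = hex 7
  rows 12-15 [P1,P2=11]: 1000  = hex 8
Output column (row 0 .. row 15) = 1111000001111000
Output column grouped in 4s = 1111 0000 0111 1000 = 0xF078
Convert to decimal digit by digit (value = value*16 + digit):
  F -> 15
  15*16 + 0 = 240
  240*16 + 7 = 3847
  3847*16 + 8 = 61560
Decimal = 61560

61560


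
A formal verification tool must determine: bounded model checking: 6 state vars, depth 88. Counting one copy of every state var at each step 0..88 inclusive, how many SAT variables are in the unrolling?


BMC unrolls to depth k, creating one copy of each state var for steps 0..k.
Step count = 88 + 1 = 89 (steps 0 through 88)
Vars per step = 6
Total = 6 * 89 = 534

534


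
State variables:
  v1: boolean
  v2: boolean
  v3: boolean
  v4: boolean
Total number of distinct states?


State space = product of domain sizes of all variables.
Domain sizes:
  v1 (boolean): 2
  v2 (boolean): 2
  v3 (boolean): 2
  v4 (boolean): 2
Product = 2 * 2 * 2 * 2 = 16

16


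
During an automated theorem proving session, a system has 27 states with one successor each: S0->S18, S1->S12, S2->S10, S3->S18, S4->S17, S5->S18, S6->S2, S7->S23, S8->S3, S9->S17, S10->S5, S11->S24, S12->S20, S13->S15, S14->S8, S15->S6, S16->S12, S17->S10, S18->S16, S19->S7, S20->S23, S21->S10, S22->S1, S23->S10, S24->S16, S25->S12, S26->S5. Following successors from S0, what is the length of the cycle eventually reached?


Trace from S0 until a state repeats:
  S0 -> S18 -> S16 -> S12 -> S20 -> S23 -> S10 -> S5 -> S18
S18 first seen at step 1, revisited at step 8.
Cycle length = 8 - 1 = 7

7


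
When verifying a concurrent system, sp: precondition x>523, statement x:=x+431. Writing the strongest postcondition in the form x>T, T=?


Formula: sp(P, x:=E) = exists old_x. (x = E[old_x/x]) AND P[old_x/x] (old_x is the value of x before the assignment; eliminate old_x by solving x = E[old_x/x] for old_x)
Step 1: Precondition P: x>523, i.e. old_x > 523
Step 2: Assignment gives x = old_x + 431, so old_x = x - 431
Step 3: Substitute into P: x - 431 > 523
Step 4: Simplify: x > 523+431 = 954

954


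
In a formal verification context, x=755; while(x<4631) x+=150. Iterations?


Step 1: x goes from 755 toward 4631 by 150; the body runs while x<4631, so iterations = ceil((bound-start)/step)
Step 2: Distance=3876
Step 3: ceil(3876/150)=26

26


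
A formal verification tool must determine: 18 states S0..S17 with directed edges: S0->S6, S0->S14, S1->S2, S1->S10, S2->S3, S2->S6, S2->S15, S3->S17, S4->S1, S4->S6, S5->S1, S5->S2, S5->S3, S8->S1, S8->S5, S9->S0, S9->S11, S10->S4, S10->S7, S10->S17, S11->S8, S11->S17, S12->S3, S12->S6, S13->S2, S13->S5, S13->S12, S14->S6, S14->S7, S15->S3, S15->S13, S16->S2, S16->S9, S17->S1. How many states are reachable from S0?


BFS from S0:
  layer 0: {S0}
  layer 1: {S6, S14}
  layer 2: {S7}
Reachable set: {S0, S6, S7, S14}
Count = 4

4


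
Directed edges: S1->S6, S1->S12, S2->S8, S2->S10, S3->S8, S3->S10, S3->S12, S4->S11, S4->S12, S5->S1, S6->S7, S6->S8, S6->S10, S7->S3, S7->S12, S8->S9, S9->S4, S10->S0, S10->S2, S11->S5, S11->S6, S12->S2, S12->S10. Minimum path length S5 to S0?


BFS layer-by-layer from S5:
  dist 0: {S5}
  dist 1: {S1}
  dist 2: {S6, S12}
  dist 3: {S2, S7, S8, S10}
  dist 4: {S0, S3, S9}
  -> S0 reached at distance 4
Shortest path length = 4

4


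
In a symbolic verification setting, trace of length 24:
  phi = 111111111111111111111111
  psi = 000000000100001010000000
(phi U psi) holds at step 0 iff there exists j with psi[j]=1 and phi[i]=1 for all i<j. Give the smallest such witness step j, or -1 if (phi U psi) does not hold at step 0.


(phi U psi) at 0: need smallest j with psi[j]=1 and phi[i]=1 for all i in [0,j).
Scan from step 0:
  step 0: phi=1, psi=0 -> continue
  step 1: phi=1, psi=0 -> continue
  step 2: phi=1, psi=0 -> continue
  step 3: phi=1, psi=0 -> continue
  step 9: psi=1 and phi held for [0,9) -> witness found
Witness step = 9

9


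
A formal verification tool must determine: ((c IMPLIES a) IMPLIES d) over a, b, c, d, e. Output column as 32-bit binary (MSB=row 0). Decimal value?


Formula: ((c IMPLIES a) IMPLIES d) over a, b, c, d, e (32 rows)
Evaluate each row (bits = a,b,c,d,e, MSB first):
  row 0 [00000]: ((0 IMPLIES 0) IMPLIES 0) -> 0
  row 1 [00001]: ((0 IMPLIES 0) IMPLIES 0) -> 0
  row 2 [00010]: ((0 IMPLIES 0) IMPLIES 1) -> 1
  row 3 [00011]: ((0 IMPLIES 0) IMPLIES 1) -> 1
  row 4 [00100]: ((1 IMPLIES 0) IMPLIES 0) -> 1
  row 5 [00101]: ((1 IMPLIES 0) IMPLIES 0) -> 1
  row 6 [00110]: ((1 IMPLIES 0) IMPLIES 1) -> 1
  row 7 [00111]: ((1 IMPLIES 0) IMPLIES 1) -> 1
  row 8 [01000]: ((0 IMPLIES 0) IMPLIES 0) -> 0
  row 9 [01001]: ((0 IMPLIES 0) IMPLIES 0) -> 0
  row 10 [01010]: ((0 IMPLIES 0) IMPLIES 1) -> 1
  row 11 [01011]: ((0 IMPLIES 0) IMPLIES 1) -> 1
  row 12 [01100]: ((1 IMPLIES 0) IMPLIES 0) -> 1
  row 13 [01101]: ((1 IMPLIES 0) IMPLIES 0) -> 1
  row 14 [01110]: ((1 IMPLIES 0) IMPLIES 1) -> 1
  row 15 [01111]: ((1 IMPLIES 0) IMPLIES 1) -> 1
  row 16 [10000]: ((0 IMPLIES 1) IMPLIES 0) -> 0
  row 17 [10001]: ((0 IMPLIES 1) IMPLIES 0) -> 0
  row 18 [10010]: ((0 IMPLIES 1) IMPLIES 1) -> 1
  row 19 [10011]: ((0 IMPLIES 1) IMPLIES 1) -> 1
  row 20 [10100]: ((1 IMPLIES 1) IMPLIES 0) -> 0
  row 21 [10101]: ((1 IMPLIES 1) IMPLIES 0) -> 0
  row 22 [10110]: ((1 IMPLIES 1) IMPLIES 1) -> 1
  row 23 [10111]: ((1 IMPLIES 1) IMPLIES 1) -> 1
  row 24 [11000]: ((0 IMPLIES 1) IMPLIES 0) -> 0
  row 25 [11001]: ((0 IMPLIES 1) IMPLIES 0) -> 0
  row 26 [11010]: ((0 IMPLIES 1) IMPLIES 1) -> 1
  row 27 [11011]: ((0 IMPLIES 1) IMPLIES 1) -> 1
  row 28 [11100]: ((1 IMPLIES 1) IMPLIES 0) -> 0
  row 29 [11101]: ((1 IMPLIES 1) IMPLIES 0) -> 0
  row 30 [11110]: ((1 IMPLIES 1) IMPLIES 1) -> 1
  row 31 [11111]: ((1 IMPLIES 1) IMPLIES 1) -> 1
Full result column, 4 rows per line (a,b,c fixed per line; d,e runs 00..11 left to right):
  rows 0-3 [a,b,c=000]: 0011  = hex 3
  rows 4-7 [a,b,c=001]: 1111  = hex F
  rows 8-11 [a,b,c=010]: 0011  = hex 3
  rows 12-15 [a,b,c=011]: 1111  = hex F
  rows 16-19 [a,b,c=100]: 0011  = hex 3
  rows 20-23 [a,b,c=101]: 0011  = hex 3
  rows 24-27 [a,b,c=110]: 0011  = hex 3
  rows 28-31 [a,b,c=111]: 0011  = hex 3
Output column (row 0 .. row 31) = 00111111001111110011001100110011
Output column grouped in 4s = 0011 1111 0011 1111 0011 0011 0011 0011 = 0x3F3F3333
Convert to decimal digit by digit (value = value*16 + digit):
  3 -> 3
  3*16 + 15 (F) = 63
  63*16 + 3 = 1011
  1011*16 + 15 (F) = 16191
  16191*16 + 3 = 259059
  259059*16 + 3 = 4144947
  4144947*16 + 3 = 66319155
  66319155*16 + 3 = 1061106483
Decimal = 1061106483

1061106483


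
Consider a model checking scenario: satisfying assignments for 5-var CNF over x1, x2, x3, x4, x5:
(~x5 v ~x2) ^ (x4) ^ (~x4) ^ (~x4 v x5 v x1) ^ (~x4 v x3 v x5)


CNF with 5 clauses over 5 vars (32 assignments).
An assignment satisfies CNF iff every clause has >=1 true literal.
Check each row (bits = x1,x2,x3,x4,x5; clause T/F shown):
  row 0 [00000]: clauses=TFTTT -> 0
  row 1 [00001]: clauses=TFTTT -> 0
  row 2 [00010]: clauses=TTFFF -> 0
  row 3 [00011]: clauses=TTFTT -> 0
  row 4 [00100]: clauses=TFTTT -> 0
  row 5 [00101]: clauses=TFTTT -> 0
  row 6 [00110]: clauses=TTFFT -> 0
  row 7 [00111]: clauses=TTFTT -> 0
  row 8 [01000]: clauses=TFTTT -> 0
  row 9 [01001]: clauses=FFTTT -> 0
  row 10 [01010]: clauses=TTFFF -> 0
  row 11 [01011]: clauses=FTFTT -> 0
  row 12 [01100]: clauses=TFTTT -> 0
  row 13 [01101]: clauses=FFTTT -> 0
  row 14 [01110]: clauses=TTFFT -> 0
  row 15 [01111]: clauses=FTFTT -> 0
  row 16 [10000]: clauses=TFTTT -> 0
  row 17 [10001]: clauses=TFTTT -> 0
  row 18 [10010]: clauses=TTFTF -> 0
  row 19 [10011]: clauses=TTFTT -> 0
  row 20 [10100]: clauses=TFTTT -> 0
  row 21 [10101]: clauses=TFTTT -> 0
  row 22 [10110]: clauses=TTFTT -> 0
  row 23 [10111]: clauses=TTFTT -> 0
  row 24 [11000]: clauses=TFTTT -> 0
  row 25 [11001]: clauses=FFTTT -> 0
  row 26 [11010]: clauses=TTFTF -> 0
  row 27 [11011]: clauses=FTFTT -> 0
  row 28 [11100]: clauses=TFTTT -> 0
  row 29 [11101]: clauses=FFTTT -> 0
  row 30 [11110]: clauses=TTFTT -> 0
  row 31 [11111]: clauses=FTFTT -> 0
Full result column, 8 rows per line (x1,x2 fixed per line; x3,x4,x5 runs 000..111 left to right):
  rows 0-7 [x1,x2=00]: 00000000  (ones: 0)
  rows 8-15 [x1,x2=01]: 00000000  (ones: 0)
  rows 16-23 [x1,x2=10]: 00000000  (ones: 0)
  rows 24-31 [x1,x2=11]: 00000000  (ones: 0)
Satisfying assignments = 0+0+0+0 = 0

0


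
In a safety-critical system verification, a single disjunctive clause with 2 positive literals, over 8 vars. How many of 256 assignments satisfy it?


Step 1: Total=2^8=256
Step 2: Unsat when all 2 false: 2^6=64
Step 3: Sat=256-64=192

192


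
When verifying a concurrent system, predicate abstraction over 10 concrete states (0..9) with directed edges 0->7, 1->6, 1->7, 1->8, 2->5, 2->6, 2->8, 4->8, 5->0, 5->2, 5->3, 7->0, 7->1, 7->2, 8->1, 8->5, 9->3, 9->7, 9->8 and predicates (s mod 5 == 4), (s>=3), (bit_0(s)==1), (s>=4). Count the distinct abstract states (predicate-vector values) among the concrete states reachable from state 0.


BFS from 0:
Concrete reachable: {0, 1, 2, 3, 5, 6, 7, 8}
Abstract via predicates (s mod 5 == 4), (s>=3), (bit_0(s)==1), (s>=4):
  (0,0,0,0) <- {0, 2}
  (0,0,1,0) <- {1}
  (0,1,0,1) <- {6, 8}
  (0,1,1,0) <- {3}
  (0,1,1,1) <- {5, 7}
Distinct abstract states = 5

5


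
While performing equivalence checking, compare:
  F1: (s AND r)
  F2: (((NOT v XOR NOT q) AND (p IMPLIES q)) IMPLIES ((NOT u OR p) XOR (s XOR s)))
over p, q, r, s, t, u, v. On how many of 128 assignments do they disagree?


F1 = (s AND r)
F2 = (((NOT v XOR NOT q) AND (p IMPLIES q)) IMPLIES ((NOT u OR p) XOR (s XOR s)))
Evaluate both on each of 128 rows (bits = p,q,r,s,t,u,v):
  row 0 [0000000]: F1=0 F2=1 (differ) -> 1
  row 1 [0000001]: F1=0 F2=1 (differ) -> 1
  row 2 [0000010]: F1=0 F2=1 (differ) -> 1
  row 3 [0000011]: F1=0 F2=0 -> 0
  row 4 [0000100]: F1=0 F2=1 (differ) -> 1
  (every remaining row is evaluated the same way; all 128 results are listed next)
Full result column, 8 rows per line (p,q,r,s fixed per line; t,u,v runs 000..111 left to right):
  rows 0-7 [p,q,r,s=0000]: 11101110  (ones: 6)
  rows 8-15 [p,q,r,s=0001]: 11101110  (ones: 6)
  rows 16-23 [p,q,r,s=0010]: 11101110  (ones: 6)
  rows 24-31 [p,q,r,s=0011]: 00010001  (ones: 2)
  rows 32-39 [p,q,r,s=0100]: 11011101  (ones: 6)
  rows 40-47 [p,q,r,s=0101]: 11011101  (ones: 6)
  rows 48-55 [p,q,r,s=0110]: 11011101  (ones: 6)
  rows 56-63 [p,q,r,s=0111]: 00100010  (ones: 2)
  rows 64-71 [p,q,r,s=1000]: 11111111  (ones: 8)
  rows 72-79 [p,q,r,s=1001]: 11111111  (ones: 8)
  rows 80-87 [p,q,r,s=1010]: 11111111  (ones: 8)
  rows 88-95 [p,q,r,s=1011]: 00000000  (ones: 0)
  rows 96-103 [p,q,r,s=1100]: 11111111  (ones: 8)
  rows 104-111 [p,q,r,s=1101]: 11111111  (ones: 8)
  rows 112-119 [p,q,r,s=1110]: 11111111  (ones: 8)
  rows 120-127 [p,q,r,s=1111]: 00000000  (ones: 0)
Disagreements = 6+6+6+2+6+6+6+2+8+8+8+0+8+8+8+0 = 88

88


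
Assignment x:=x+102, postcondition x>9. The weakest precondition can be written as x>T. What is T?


Formula: wp(x:=E, P) = P[E/x] (substitute E for x in postcondition)
Step 1: Postcondition: x>9
Step 2: Substitute x+102 for x: x+102>9
Step 3: Solve for x: x > 9-102 = -93

-93


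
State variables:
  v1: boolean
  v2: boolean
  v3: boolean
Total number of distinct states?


State space = product of domain sizes of all variables.
Domain sizes:
  v1 (boolean): 2
  v2 (boolean): 2
  v3 (boolean): 2
Product = 2 * 2 * 2 = 8

8


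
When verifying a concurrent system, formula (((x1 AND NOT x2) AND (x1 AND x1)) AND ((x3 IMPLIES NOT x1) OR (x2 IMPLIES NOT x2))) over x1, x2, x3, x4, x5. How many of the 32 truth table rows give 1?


Formula: (((x1 AND NOT x2) AND (x1 AND x1)) AND ((x3 IMPLIES NOT x1) OR (x2 IMPLIES NOT x2))) over 5 vars (32 rows)
Evaluate each row (x1, x2, x3, x4, x5 as bits, MSB first):
  row 0 [00000]: (((0 AND NOT 0) AND (0 AND 0)) AND ((0 IMPLIES NOT 0) OR (0 IMPLIES NOT 0))) -> 0
  row 1 [00001]: (((0 AND NOT 0) AND (0 AND 0)) AND ((0 IMPLIES NOT 0) OR (0 IMPLIES NOT 0))) -> 0
  row 2 [00010]: (((0 AND NOT 0) AND (0 AND 0)) AND ((0 IMPLIES NOT 0) OR (0 IMPLIES NOT 0))) -> 0
  row 3 [00011]: (((0 AND NOT 0) AND (0 AND 0)) AND ((0 IMPLIES NOT 0) OR (0 IMPLIES NOT 0))) -> 0
  row 4 [00100]: (((0 AND NOT 0) AND (0 AND 0)) AND ((1 IMPLIES NOT 0) OR (0 IMPLIES NOT 0))) -> 0
  row 5 [00101]: (((0 AND NOT 0) AND (0 AND 0)) AND ((1 IMPLIES NOT 0) OR (0 IMPLIES NOT 0))) -> 0
  row 6 [00110]: (((0 AND NOT 0) AND (0 AND 0)) AND ((1 IMPLIES NOT 0) OR (0 IMPLIES NOT 0))) -> 0
  row 7 [00111]: (((0 AND NOT 0) AND (0 AND 0)) AND ((1 IMPLIES NOT 0) OR (0 IMPLIES NOT 0))) -> 0
  row 8 [01000]: (((0 AND NOT 1) AND (0 AND 0)) AND ((0 IMPLIES NOT 0) OR (1 IMPLIES NOT 1))) -> 0
  row 9 [01001]: (((0 AND NOT 1) AND (0 AND 0)) AND ((0 IMPLIES NOT 0) OR (1 IMPLIES NOT 1))) -> 0
  row 10 [01010]: (((0 AND NOT 1) AND (0 AND 0)) AND ((0 IMPLIES NOT 0) OR (1 IMPLIES NOT 1))) -> 0
  row 11 [01011]: (((0 AND NOT 1) AND (0 AND 0)) AND ((0 IMPLIES NOT 0) OR (1 IMPLIES NOT 1))) -> 0
  row 12 [01100]: (((0 AND NOT 1) AND (0 AND 0)) AND ((1 IMPLIES NOT 0) OR (1 IMPLIES NOT 1))) -> 0
  row 13 [01101]: (((0 AND NOT 1) AND (0 AND 0)) AND ((1 IMPLIES NOT 0) OR (1 IMPLIES NOT 1))) -> 0
  row 14 [01110]: (((0 AND NOT 1) AND (0 AND 0)) AND ((1 IMPLIES NOT 0) OR (1 IMPLIES NOT 1))) -> 0
  row 15 [01111]: (((0 AND NOT 1) AND (0 AND 0)) AND ((1 IMPLIES NOT 0) OR (1 IMPLIES NOT 1))) -> 0
  row 16 [10000]: (((1 AND NOT 0) AND (1 AND 1)) AND ((0 IMPLIES NOT 1) OR (0 IMPLIES NOT 0))) -> 1
  row 17 [10001]: (((1 AND NOT 0) AND (1 AND 1)) AND ((0 IMPLIES NOT 1) OR (0 IMPLIES NOT 0))) -> 1
  row 18 [10010]: (((1 AND NOT 0) AND (1 AND 1)) AND ((0 IMPLIES NOT 1) OR (0 IMPLIES NOT 0))) -> 1
  row 19 [10011]: (((1 AND NOT 0) AND (1 AND 1)) AND ((0 IMPLIES NOT 1) OR (0 IMPLIES NOT 0))) -> 1
  row 20 [10100]: (((1 AND NOT 0) AND (1 AND 1)) AND ((1 IMPLIES NOT 1) OR (0 IMPLIES NOT 0))) -> 1
  row 21 [10101]: (((1 AND NOT 0) AND (1 AND 1)) AND ((1 IMPLIES NOT 1) OR (0 IMPLIES NOT 0))) -> 1
  row 22 [10110]: (((1 AND NOT 0) AND (1 AND 1)) AND ((1 IMPLIES NOT 1) OR (0 IMPLIES NOT 0))) -> 1
  row 23 [10111]: (((1 AND NOT 0) AND (1 AND 1)) AND ((1 IMPLIES NOT 1) OR (0 IMPLIES NOT 0))) -> 1
  row 24 [11000]: (((1 AND NOT 1) AND (1 AND 1)) AND ((0 IMPLIES NOT 1) OR (1 IMPLIES NOT 1))) -> 0
  row 25 [11001]: (((1 AND NOT 1) AND (1 AND 1)) AND ((0 IMPLIES NOT 1) OR (1 IMPLIES NOT 1))) -> 0
  row 26 [11010]: (((1 AND NOT 1) AND (1 AND 1)) AND ((0 IMPLIES NOT 1) OR (1 IMPLIES NOT 1))) -> 0
  row 27 [11011]: (((1 AND NOT 1) AND (1 AND 1)) AND ((0 IMPLIES NOT 1) OR (1 IMPLIES NOT 1))) -> 0
  row 28 [11100]: (((1 AND NOT 1) AND (1 AND 1)) AND ((1 IMPLIES NOT 1) OR (1 IMPLIES NOT 1))) -> 0
  row 29 [11101]: (((1 AND NOT 1) AND (1 AND 1)) AND ((1 IMPLIES NOT 1) OR (1 IMPLIES NOT 1))) -> 0
  row 30 [11110]: (((1 AND NOT 1) AND (1 AND 1)) AND ((1 IMPLIES NOT 1) OR (1 IMPLIES NOT 1))) -> 0
  row 31 [11111]: (((1 AND NOT 1) AND (1 AND 1)) AND ((1 IMPLIES NOT 1) OR (1 IMPLIES NOT 1))) -> 0
Full result column, 8 rows per line (x1,x2 fixed per line; x3,x4,x5 runs 000..111 left to right):
  rows 0-7 [x1,x2=00]: 00000000  (ones: 0)
  rows 8-15 [x1,x2=01]: 00000000  (ones: 0)
  rows 16-23 [x1,x2=10]: 11111111  (ones: 8)
  rows 24-31 [x1,x2=11]: 00000000  (ones: 0)
Count of 1-rows = 0+0+8+0 = 8

8
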